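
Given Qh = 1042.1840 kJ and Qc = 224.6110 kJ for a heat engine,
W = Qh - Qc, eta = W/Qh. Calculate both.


W = 1042.1840 - 224.6110 = 817.5730 kJ
eta = 817.5730 / 1042.1840 = 0.7845 = 78.4480%

W = 817.5730 kJ, eta = 78.4480%


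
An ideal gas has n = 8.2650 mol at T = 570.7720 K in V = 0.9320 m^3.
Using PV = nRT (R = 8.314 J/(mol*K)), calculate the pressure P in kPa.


P = nRT/V = 8.2650 * 8.314 * 570.7720 / 0.9320
= 39220.7178 / 0.9320 = 42082.3153 Pa = 42.0823 kPa

42.0823 kPa


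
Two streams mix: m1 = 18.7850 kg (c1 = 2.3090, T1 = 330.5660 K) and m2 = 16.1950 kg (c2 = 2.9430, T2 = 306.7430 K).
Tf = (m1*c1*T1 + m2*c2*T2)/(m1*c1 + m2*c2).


num = 28958.1060
den = 91.0365
Tf = 318.0935 K

318.0935 K


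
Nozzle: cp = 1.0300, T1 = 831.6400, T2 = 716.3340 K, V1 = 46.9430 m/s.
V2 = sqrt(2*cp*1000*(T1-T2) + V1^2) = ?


dT = 115.3060 K
2*cp*1000*dT = 237530.3600
V1^2 = 2203.6452
V2 = sqrt(239734.0052) = 489.6264 m/s

489.6264 m/s


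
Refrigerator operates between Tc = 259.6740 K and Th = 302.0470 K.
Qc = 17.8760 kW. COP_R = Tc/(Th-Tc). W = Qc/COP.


COP = 259.6740 / 42.3730 = 6.1283
W = 17.8760 / 6.1283 = 2.9170 kW

COP = 6.1283, W = 2.9170 kW


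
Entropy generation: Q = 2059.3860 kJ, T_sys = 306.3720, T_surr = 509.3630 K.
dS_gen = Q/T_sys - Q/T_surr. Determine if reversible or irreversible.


dS_sys = 2059.3860/306.3720 = 6.7218 kJ/K
dS_surr = -2059.3860/509.3630 = -4.0431 kJ/K
dS_gen = 6.7218 - 4.0431 = 2.6788 kJ/K (irreversible)

dS_gen = 2.6788 kJ/K, irreversible


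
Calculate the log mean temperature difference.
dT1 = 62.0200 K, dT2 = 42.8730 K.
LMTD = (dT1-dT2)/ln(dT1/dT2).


dT1/dT2 = 1.4466
ln(dT1/dT2) = 0.3692
LMTD = 19.1470 / 0.3692 = 51.8587 K

51.8587 K


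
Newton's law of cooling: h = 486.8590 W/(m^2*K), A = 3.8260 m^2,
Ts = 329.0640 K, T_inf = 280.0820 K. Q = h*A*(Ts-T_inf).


dT = 48.9820 K
Q = 486.8590 * 3.8260 * 48.9820 = 91239.8752 W

91239.8752 W


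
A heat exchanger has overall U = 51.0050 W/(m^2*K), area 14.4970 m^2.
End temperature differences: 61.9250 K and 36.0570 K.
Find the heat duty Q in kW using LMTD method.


LMTD = 47.8308 K
Q = 51.0050 * 14.4970 * 47.8308 = 35367.0328 W = 35.3670 kW

35.3670 kW


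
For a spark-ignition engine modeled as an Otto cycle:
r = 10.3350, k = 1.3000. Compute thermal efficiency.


r^(k-1) = 2.0151
eta = 1 - 1/2.0151 = 0.5037 = 50.3743%

50.3743%


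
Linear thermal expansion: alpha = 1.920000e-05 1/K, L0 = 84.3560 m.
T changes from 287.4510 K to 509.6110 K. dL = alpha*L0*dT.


dT = 222.1600 K
dL = 1.920000e-05 * 84.3560 * 222.1600 = 0.359818 m
L_final = 84.715818 m

dL = 0.359818 m


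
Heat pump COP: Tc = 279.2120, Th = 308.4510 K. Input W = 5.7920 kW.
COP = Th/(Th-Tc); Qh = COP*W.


COP = 308.4510 / 29.2390 = 10.5493
Qh = 10.5493 * 5.7920 = 61.1015 kW

COP = 10.5493, Qh = 61.1015 kW


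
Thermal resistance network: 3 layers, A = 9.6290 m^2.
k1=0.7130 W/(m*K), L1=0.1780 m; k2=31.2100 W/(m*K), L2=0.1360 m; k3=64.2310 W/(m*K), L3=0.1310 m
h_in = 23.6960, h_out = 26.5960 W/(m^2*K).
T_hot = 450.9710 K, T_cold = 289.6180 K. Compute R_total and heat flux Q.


R_conv_in = 1/(23.6960*9.6290) = 0.0044
R_1 = 0.1780/(0.7130*9.6290) = 0.0259
R_2 = 0.1360/(31.2100*9.6290) = 0.0005
R_3 = 0.1310/(64.2310*9.6290) = 0.0002
R_conv_out = 1/(26.5960*9.6290) = 0.0039
R_total = 0.0349 K/W
Q = 161.3530 / 0.0349 = 4626.1142 W

R_total = 0.0349 K/W, Q = 4626.1142 W


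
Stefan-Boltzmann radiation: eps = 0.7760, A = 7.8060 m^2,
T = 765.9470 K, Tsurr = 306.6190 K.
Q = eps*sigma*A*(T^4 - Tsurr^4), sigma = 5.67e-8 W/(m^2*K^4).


T^4 = 3.4419e+11
Tsurr^4 = 8.8389e+09
Q = 0.7760 * 5.67e-8 * 7.8060 * 3.3535e+11 = 115178.0324 W

115178.0324 W


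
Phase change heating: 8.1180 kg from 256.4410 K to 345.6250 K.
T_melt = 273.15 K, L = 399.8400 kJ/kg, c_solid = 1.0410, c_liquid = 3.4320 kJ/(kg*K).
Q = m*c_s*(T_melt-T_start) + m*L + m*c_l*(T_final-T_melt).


Q1 (sensible, solid) = 8.1180 * 1.0410 * 16.7090 = 141.2051 kJ
Q2 (latent) = 8.1180 * 399.8400 = 3245.9011 kJ
Q3 (sensible, liquid) = 8.1180 * 3.4320 * 72.4750 = 2019.2242 kJ
Q_total = 5406.3304 kJ

5406.3304 kJ


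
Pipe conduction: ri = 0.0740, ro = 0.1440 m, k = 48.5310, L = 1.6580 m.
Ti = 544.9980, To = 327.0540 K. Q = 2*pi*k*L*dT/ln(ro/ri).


dT = 217.9440 K
ln(ro/ri) = 0.6657
Q = 2*pi*48.5310*1.6580*217.9440 / 0.6657 = 165507.8310 W

165507.8310 W


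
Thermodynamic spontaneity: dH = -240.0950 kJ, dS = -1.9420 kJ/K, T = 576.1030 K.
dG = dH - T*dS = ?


T*dS = 576.1030 * -1.9420 = -1118.7920 kJ
dG = -240.0950 + 1118.7920 = 878.6970 kJ (non-spontaneous)

dG = 878.6970 kJ, non-spontaneous


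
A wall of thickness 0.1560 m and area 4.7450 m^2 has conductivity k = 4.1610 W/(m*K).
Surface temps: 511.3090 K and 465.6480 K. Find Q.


dT = 45.6610 K
Q = 4.1610 * 4.7450 * 45.6610 / 0.1560 = 5779.0274 W

5779.0274 W


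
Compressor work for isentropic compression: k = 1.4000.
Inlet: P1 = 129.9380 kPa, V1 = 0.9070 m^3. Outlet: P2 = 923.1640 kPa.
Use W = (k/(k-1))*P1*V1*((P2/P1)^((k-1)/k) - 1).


(k-1)/k = 0.2857
(P2/P1)^exp = 1.7510
W = 3.5000 * 129.9380 * 0.9070 * (1.7510 - 1) = 309.7982 kJ

309.7982 kJ


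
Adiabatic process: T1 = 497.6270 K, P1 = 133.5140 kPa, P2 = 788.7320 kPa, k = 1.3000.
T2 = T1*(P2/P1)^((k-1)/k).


(k-1)/k = 0.2308
(P2/P1)^exp = 1.5067
T2 = 497.6270 * 1.5067 = 749.7560 K

749.7560 K


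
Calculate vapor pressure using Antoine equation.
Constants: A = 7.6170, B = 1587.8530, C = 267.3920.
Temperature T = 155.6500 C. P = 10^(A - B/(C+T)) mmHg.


C+T = 423.0420
B/(C+T) = 3.7534
log10(P) = 7.6170 - 3.7534 = 3.8636
P = 10^3.8636 = 7304.3753 mmHg

7304.3753 mmHg


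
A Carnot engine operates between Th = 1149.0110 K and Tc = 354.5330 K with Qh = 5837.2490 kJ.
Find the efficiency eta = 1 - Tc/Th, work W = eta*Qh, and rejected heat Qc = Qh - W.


eta = 1 - 354.5330/1149.0110 = 0.6914
W = 0.6914 * 5837.2490 = 4036.1371 kJ
Qc = 5837.2490 - 4036.1371 = 1801.1119 kJ

eta = 69.1445%, W = 4036.1371 kJ, Qc = 1801.1119 kJ


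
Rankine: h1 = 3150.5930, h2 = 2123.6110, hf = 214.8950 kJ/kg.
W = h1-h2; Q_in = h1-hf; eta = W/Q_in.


W = 1026.9820 kJ/kg
Q_in = 2935.6980 kJ/kg
eta = 0.3498 = 34.9825%

eta = 34.9825%


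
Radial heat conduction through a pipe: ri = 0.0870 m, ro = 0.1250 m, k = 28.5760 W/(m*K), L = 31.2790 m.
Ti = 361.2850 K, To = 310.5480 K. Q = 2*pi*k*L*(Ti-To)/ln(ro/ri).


dT = 50.7370 K
ln(ro/ri) = 0.3624
Q = 2*pi*28.5760*31.2790*50.7370 / 0.3624 = 786256.1000 W

786256.1000 W


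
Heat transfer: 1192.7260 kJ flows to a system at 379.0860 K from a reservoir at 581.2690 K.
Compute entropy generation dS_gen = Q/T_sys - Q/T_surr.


dS_sys = 1192.7260/379.0860 = 3.1463 kJ/K
dS_surr = -1192.7260/581.2690 = -2.0519 kJ/K
dS_gen = 3.1463 - 2.0519 = 1.0944 kJ/K (irreversible)

dS_gen = 1.0944 kJ/K, irreversible


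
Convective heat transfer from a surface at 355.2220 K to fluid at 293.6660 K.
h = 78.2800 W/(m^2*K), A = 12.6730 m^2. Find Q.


dT = 61.5560 K
Q = 78.2800 * 12.6730 * 61.5560 = 61066.1644 W

61066.1644 W


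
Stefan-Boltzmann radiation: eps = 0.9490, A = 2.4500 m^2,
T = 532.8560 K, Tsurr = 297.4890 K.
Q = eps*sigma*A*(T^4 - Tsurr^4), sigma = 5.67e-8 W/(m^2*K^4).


T^4 = 8.0619e+10
Tsurr^4 = 7.8322e+09
Q = 0.9490 * 5.67e-8 * 2.4500 * 7.2787e+10 = 9595.5583 W

9595.5583 W


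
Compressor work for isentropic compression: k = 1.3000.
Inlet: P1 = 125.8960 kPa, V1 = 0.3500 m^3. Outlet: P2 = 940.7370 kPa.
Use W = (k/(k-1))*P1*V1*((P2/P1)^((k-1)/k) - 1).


(k-1)/k = 0.2308
(P2/P1)^exp = 1.5906
W = 4.3333 * 125.8960 * 0.3500 * (1.5906 - 1) = 112.7746 kJ

112.7746 kJ


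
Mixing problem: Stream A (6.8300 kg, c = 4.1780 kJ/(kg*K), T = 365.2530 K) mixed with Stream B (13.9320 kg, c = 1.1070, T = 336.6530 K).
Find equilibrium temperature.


num = 15614.8709
den = 43.9585
Tf = 355.2188 K

355.2188 K


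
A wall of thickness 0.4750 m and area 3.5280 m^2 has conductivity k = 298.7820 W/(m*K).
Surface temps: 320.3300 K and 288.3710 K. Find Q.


dT = 31.9590 K
Q = 298.7820 * 3.5280 * 31.9590 / 0.4750 = 70922.2620 W

70922.2620 W


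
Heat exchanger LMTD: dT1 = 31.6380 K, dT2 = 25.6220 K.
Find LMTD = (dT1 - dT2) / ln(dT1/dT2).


dT1/dT2 = 1.2348
ln(dT1/dT2) = 0.2109
LMTD = 6.0160 / 0.2109 = 28.5243 K

28.5243 K


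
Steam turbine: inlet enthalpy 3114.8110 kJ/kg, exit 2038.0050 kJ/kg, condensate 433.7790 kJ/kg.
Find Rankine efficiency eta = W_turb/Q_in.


W = 1076.8060 kJ/kg
Q_in = 2681.0320 kJ/kg
eta = 0.4016 = 40.1639%

eta = 40.1639%


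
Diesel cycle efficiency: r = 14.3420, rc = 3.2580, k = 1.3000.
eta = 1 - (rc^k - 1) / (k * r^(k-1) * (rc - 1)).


r^(k-1) = 2.2232
rc^k = 4.6434
eta = 0.4417 = 44.1714%

44.1714%


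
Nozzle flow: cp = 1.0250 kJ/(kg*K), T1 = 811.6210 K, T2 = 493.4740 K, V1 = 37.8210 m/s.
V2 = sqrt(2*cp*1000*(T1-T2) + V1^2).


dT = 318.1470 K
2*cp*1000*dT = 652201.3500
V1^2 = 1430.4280
V2 = sqrt(653631.7780) = 808.4750 m/s

808.4750 m/s


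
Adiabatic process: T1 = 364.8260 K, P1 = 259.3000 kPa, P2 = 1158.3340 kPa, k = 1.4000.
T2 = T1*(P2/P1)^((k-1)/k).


(k-1)/k = 0.2857
(P2/P1)^exp = 1.5336
T2 = 364.8260 * 1.5336 = 559.5115 K

559.5115 K


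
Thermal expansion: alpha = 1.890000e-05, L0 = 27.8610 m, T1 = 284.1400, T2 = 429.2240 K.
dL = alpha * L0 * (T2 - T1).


dT = 145.0840 K
dL = 1.890000e-05 * 27.8610 * 145.0840 = 0.076397 m
L_final = 27.937397 m

dL = 0.076397 m


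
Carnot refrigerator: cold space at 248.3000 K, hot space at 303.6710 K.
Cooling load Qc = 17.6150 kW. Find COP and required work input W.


COP = 248.3000 / 55.3710 = 4.4843
W = 17.6150 / 4.4843 = 3.9282 kW

COP = 4.4843, W = 3.9282 kW


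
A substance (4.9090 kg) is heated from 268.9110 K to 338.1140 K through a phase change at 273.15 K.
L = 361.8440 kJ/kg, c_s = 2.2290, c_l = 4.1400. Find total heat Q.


Q1 (sensible, solid) = 4.9090 * 2.2290 * 4.2390 = 46.3838 kJ
Q2 (latent) = 4.9090 * 361.8440 = 1776.2922 kJ
Q3 (sensible, liquid) = 4.9090 * 4.1400 * 64.9640 = 1320.2803 kJ
Q_total = 3142.9563 kJ

3142.9563 kJ


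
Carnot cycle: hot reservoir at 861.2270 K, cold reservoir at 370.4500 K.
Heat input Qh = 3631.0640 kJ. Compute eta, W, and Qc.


eta = 1 - 370.4500/861.2270 = 0.5699
W = 0.5699 * 3631.0640 = 2069.1905 kJ
Qc = 3631.0640 - 2069.1905 = 1561.8735 kJ

eta = 56.9858%, W = 2069.1905 kJ, Qc = 1561.8735 kJ


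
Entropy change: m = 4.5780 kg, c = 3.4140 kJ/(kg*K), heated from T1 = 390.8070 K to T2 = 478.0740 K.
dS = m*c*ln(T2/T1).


T2/T1 = 1.2233
ln(T2/T1) = 0.2016
dS = 4.5780 * 3.4140 * 0.2016 = 3.1501 kJ/K

3.1501 kJ/K


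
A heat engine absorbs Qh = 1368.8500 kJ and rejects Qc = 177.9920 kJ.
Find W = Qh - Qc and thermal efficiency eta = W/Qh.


W = 1368.8500 - 177.9920 = 1190.8580 kJ
eta = 1190.8580 / 1368.8500 = 0.8700 = 86.9970%

W = 1190.8580 kJ, eta = 86.9970%


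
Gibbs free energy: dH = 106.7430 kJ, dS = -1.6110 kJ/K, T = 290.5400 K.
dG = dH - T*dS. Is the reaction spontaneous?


T*dS = 290.5400 * -1.6110 = -468.0599 kJ
dG = 106.7430 + 468.0599 = 574.8029 kJ (non-spontaneous)

dG = 574.8029 kJ, non-spontaneous


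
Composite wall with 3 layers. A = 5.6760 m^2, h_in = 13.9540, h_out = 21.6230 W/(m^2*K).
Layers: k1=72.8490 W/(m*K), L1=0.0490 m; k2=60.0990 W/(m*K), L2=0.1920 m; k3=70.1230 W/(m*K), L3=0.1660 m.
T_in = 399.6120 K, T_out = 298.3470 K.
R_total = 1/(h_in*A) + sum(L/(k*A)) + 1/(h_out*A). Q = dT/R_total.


R_conv_in = 1/(13.9540*5.6760) = 0.0126
R_1 = 0.0490/(72.8490*5.6760) = 0.0001
R_2 = 0.1920/(60.0990*5.6760) = 0.0006
R_3 = 0.1660/(70.1230*5.6760) = 0.0004
R_conv_out = 1/(21.6230*5.6760) = 0.0081
R_total = 0.0219 K/W
Q = 101.2650 / 0.0219 = 4629.8831 W

R_total = 0.0219 K/W, Q = 4629.8831 W


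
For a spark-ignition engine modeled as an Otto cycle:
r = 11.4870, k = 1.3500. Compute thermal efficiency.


r^(k-1) = 2.3500
eta = 1 - 1/2.3500 = 0.5745 = 57.4472%

57.4472%


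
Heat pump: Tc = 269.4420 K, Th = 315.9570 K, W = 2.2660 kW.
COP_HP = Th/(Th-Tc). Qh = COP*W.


COP = 315.9570 / 46.5150 = 6.7926
Qh = 6.7926 * 2.2660 = 15.3920 kW

COP = 6.7926, Qh = 15.3920 kW


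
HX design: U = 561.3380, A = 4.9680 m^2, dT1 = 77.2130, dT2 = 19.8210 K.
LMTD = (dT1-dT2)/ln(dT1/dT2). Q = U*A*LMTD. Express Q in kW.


LMTD = 42.2054 K
Q = 561.3380 * 4.9680 * 42.2054 = 117699.3583 W = 117.6994 kW

117.6994 kW


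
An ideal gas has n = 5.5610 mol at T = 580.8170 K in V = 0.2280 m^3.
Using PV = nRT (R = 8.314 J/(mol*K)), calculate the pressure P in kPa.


P = nRT/V = 5.5610 * 8.314 * 580.8170 / 0.2280
= 26853.5826 / 0.2280 = 117778.8712 Pa = 117.7789 kPa

117.7789 kPa


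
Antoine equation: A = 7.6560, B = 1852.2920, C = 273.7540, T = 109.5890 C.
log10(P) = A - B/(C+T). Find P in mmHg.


C+T = 383.3430
B/(C+T) = 4.8319
log10(P) = 7.6560 - 4.8319 = 2.8241
P = 10^2.8241 = 666.8924 mmHg

666.8924 mmHg


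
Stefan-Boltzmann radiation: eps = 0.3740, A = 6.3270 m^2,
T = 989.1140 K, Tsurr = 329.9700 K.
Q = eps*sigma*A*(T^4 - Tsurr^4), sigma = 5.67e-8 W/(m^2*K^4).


T^4 = 9.5716e+11
Tsurr^4 = 1.1855e+10
Q = 0.3740 * 5.67e-8 * 6.3270 * 9.4531e+11 = 126830.9843 W

126830.9843 W


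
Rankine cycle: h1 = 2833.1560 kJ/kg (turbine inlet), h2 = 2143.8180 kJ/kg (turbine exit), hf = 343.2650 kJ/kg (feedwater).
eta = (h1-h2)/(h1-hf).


W = 689.3380 kJ/kg
Q_in = 2489.8910 kJ/kg
eta = 0.2769 = 27.6855%

eta = 27.6855%


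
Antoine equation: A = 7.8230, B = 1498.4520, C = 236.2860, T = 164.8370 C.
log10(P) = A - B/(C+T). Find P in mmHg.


C+T = 401.1230
B/(C+T) = 3.7356
log10(P) = 7.8230 - 3.7356 = 4.0874
P = 10^4.0874 = 12228.0672 mmHg

12228.0672 mmHg


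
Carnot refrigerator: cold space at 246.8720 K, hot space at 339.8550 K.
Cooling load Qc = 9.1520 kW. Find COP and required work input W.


COP = 246.8720 / 92.9830 = 2.6550
W = 9.1520 / 2.6550 = 3.4471 kW

COP = 2.6550, W = 3.4471 kW


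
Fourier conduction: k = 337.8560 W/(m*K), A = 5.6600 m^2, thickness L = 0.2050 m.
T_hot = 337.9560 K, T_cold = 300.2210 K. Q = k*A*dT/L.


dT = 37.7350 K
Q = 337.8560 * 5.6600 * 37.7350 / 0.2050 = 351996.6745 W

351996.6745 W


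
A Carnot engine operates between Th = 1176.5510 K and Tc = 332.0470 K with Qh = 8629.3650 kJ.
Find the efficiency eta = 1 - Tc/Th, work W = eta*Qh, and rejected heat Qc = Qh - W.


eta = 1 - 332.0470/1176.5510 = 0.7178
W = 0.7178 * 8629.3650 = 6193.9799 kJ
Qc = 8629.3650 - 6193.9799 = 2435.3851 kJ

eta = 71.7779%, W = 6193.9799 kJ, Qc = 2435.3851 kJ


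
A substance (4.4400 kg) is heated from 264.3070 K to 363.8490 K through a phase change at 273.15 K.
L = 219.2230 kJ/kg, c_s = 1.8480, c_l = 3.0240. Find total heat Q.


Q1 (sensible, solid) = 4.4400 * 1.8480 * 8.8430 = 72.5579 kJ
Q2 (latent) = 4.4400 * 219.2230 = 973.3501 kJ
Q3 (sensible, liquid) = 4.4400 * 3.0240 * 90.6990 = 1217.7756 kJ
Q_total = 2263.6836 kJ

2263.6836 kJ


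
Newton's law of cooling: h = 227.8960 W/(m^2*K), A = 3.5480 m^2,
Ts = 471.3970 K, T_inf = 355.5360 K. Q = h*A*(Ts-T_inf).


dT = 115.8610 K
Q = 227.8960 * 3.5480 * 115.8610 = 93682.3090 W

93682.3090 W


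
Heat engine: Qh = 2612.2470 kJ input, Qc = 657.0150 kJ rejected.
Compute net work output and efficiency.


W = 2612.2470 - 657.0150 = 1955.2320 kJ
eta = 1955.2320 / 2612.2470 = 0.7485 = 74.8487%

W = 1955.2320 kJ, eta = 74.8487%


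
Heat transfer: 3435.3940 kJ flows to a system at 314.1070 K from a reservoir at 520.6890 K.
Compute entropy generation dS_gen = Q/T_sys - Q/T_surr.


dS_sys = 3435.3940/314.1070 = 10.9370 kJ/K
dS_surr = -3435.3940/520.6890 = -6.5978 kJ/K
dS_gen = 10.9370 - 6.5978 = 4.3392 kJ/K (irreversible)

dS_gen = 4.3392 kJ/K, irreversible


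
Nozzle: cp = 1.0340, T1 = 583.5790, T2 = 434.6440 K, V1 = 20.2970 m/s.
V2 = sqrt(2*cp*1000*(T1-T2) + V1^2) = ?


dT = 148.9350 K
2*cp*1000*dT = 307997.5800
V1^2 = 411.9682
V2 = sqrt(308409.5482) = 555.3463 m/s

555.3463 m/s


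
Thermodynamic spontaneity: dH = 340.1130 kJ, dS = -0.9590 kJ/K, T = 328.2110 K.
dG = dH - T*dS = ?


T*dS = 328.2110 * -0.9590 = -314.7543 kJ
dG = 340.1130 + 314.7543 = 654.8673 kJ (non-spontaneous)

dG = 654.8673 kJ, non-spontaneous


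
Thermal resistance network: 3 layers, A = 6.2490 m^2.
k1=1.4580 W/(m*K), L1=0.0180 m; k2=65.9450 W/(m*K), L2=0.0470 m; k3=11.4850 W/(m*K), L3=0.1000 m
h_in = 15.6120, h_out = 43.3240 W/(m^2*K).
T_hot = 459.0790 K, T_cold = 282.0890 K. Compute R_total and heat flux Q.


R_conv_in = 1/(15.6120*6.2490) = 0.0103
R_1 = 0.0180/(1.4580*6.2490) = 0.0020
R_2 = 0.0470/(65.9450*6.2490) = 0.0001
R_3 = 0.1000/(11.4850*6.2490) = 0.0014
R_conv_out = 1/(43.3240*6.2490) = 0.0037
R_total = 0.0174 K/W
Q = 176.9900 / 0.0174 = 10156.1480 W

R_total = 0.0174 K/W, Q = 10156.1480 W


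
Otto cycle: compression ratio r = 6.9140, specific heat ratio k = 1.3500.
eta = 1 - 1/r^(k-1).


r^(k-1) = 1.9675
eta = 1 - 1/1.9675 = 0.4917 = 49.1730%

49.1730%


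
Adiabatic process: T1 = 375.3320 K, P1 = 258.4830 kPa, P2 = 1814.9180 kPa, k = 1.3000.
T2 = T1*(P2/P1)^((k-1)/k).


(k-1)/k = 0.2308
(P2/P1)^exp = 1.5679
T2 = 375.3320 * 1.5679 = 588.4973 K

588.4973 K


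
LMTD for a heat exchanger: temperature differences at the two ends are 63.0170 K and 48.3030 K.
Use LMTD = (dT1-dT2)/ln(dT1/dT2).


dT1/dT2 = 1.3046
ln(dT1/dT2) = 0.2659
LMTD = 14.7140 / 0.2659 = 55.3343 K

55.3343 K


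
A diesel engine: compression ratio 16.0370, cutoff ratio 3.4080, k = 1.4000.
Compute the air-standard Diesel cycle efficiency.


r^(k-1) = 3.0342
rc^k = 5.5654
eta = 0.5537 = 55.3678%

55.3678%


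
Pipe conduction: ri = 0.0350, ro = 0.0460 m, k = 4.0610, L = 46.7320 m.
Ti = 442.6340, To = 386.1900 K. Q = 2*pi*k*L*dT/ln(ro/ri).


dT = 56.4440 K
ln(ro/ri) = 0.2733
Q = 2*pi*4.0610*46.7320*56.4440 / 0.2733 = 246272.5281 W

246272.5281 W


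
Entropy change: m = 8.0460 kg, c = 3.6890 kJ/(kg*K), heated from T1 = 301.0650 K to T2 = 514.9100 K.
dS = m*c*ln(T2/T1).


T2/T1 = 1.7103
ln(T2/T1) = 0.5367
dS = 8.0460 * 3.6890 * 0.5367 = 15.9292 kJ/K

15.9292 kJ/K


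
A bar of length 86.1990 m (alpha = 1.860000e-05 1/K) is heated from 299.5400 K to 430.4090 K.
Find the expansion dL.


dT = 130.8690 K
dL = 1.860000e-05 * 86.1990 * 130.8690 = 0.209822 m
L_final = 86.408822 m

dL = 0.209822 m


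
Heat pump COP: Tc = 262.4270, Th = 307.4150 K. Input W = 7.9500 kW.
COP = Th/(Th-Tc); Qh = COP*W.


COP = 307.4150 / 44.9880 = 6.8333
Qh = 6.8333 * 7.9500 = 54.3245 kW

COP = 6.8333, Qh = 54.3245 kW


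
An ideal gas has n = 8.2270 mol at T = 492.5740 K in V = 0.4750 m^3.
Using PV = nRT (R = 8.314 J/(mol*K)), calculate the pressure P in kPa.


P = nRT/V = 8.2270 * 8.314 * 492.5740 / 0.4750
= 33691.7060 / 0.4750 = 70929.9073 Pa = 70.9299 kPa

70.9299 kPa


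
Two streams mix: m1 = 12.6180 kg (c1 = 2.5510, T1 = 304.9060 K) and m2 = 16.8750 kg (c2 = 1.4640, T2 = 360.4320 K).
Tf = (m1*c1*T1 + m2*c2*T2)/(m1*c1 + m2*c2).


num = 18718.9448
den = 56.8935
Tf = 329.0172 K

329.0172 K


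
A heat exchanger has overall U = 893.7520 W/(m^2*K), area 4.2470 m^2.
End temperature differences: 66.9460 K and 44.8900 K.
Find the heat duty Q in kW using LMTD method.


LMTD = 55.1854 K
Q = 893.7520 * 4.2470 * 55.1854 = 209470.6154 W = 209.4706 kW

209.4706 kW


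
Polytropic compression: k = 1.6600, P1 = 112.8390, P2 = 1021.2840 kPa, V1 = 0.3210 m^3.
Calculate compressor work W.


(k-1)/k = 0.3976
(P2/P1)^exp = 2.4009
W = 2.5152 * 112.8390 * 0.3210 * (2.4009 - 1) = 127.6227 kJ

127.6227 kJ


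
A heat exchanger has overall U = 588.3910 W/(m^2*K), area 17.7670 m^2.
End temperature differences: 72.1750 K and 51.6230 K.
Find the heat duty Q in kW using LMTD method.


LMTD = 61.3261 K
Q = 588.3910 * 17.7670 * 61.3261 = 641099.6693 W = 641.0997 kW

641.0997 kW


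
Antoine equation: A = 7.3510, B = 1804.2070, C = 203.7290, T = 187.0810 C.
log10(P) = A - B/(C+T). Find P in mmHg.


C+T = 390.8100
B/(C+T) = 4.6166
log10(P) = 7.3510 - 4.6166 = 2.7344
P = 10^2.7344 = 542.5209 mmHg

542.5209 mmHg


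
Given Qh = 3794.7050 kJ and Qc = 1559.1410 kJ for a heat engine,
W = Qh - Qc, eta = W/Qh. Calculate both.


W = 3794.7050 - 1559.1410 = 2235.5640 kJ
eta = 2235.5640 / 3794.7050 = 0.5891 = 58.9127%

W = 2235.5640 kJ, eta = 58.9127%


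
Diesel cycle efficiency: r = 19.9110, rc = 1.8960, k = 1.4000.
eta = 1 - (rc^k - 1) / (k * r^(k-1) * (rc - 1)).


r^(k-1) = 3.3085
rc^k = 2.4489
eta = 0.6509 = 65.0884%

65.0884%


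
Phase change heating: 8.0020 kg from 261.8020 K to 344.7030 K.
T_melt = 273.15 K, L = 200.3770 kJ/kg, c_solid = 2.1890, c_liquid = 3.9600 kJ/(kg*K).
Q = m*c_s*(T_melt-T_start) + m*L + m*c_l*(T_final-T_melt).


Q1 (sensible, solid) = 8.0020 * 2.1890 * 11.3480 = 198.7759 kJ
Q2 (latent) = 8.0020 * 200.3770 = 1603.4168 kJ
Q3 (sensible, liquid) = 8.0020 * 3.9600 * 71.5530 = 2267.3657 kJ
Q_total = 4069.5584 kJ

4069.5584 kJ


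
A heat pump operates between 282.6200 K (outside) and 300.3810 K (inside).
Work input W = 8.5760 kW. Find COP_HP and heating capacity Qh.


COP = 300.3810 / 17.7610 = 16.9124
Qh = 16.9124 * 8.5760 = 145.0407 kW

COP = 16.9124, Qh = 145.0407 kW


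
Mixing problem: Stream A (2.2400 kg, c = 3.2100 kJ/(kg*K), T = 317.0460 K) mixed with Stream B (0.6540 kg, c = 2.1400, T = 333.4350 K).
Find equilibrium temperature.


num = 2746.3498
den = 8.5900
Tf = 319.7163 K

319.7163 K


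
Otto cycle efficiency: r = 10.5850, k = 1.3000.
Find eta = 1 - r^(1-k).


r^(k-1) = 2.0296
eta = 1 - 1/2.0296 = 0.5073 = 50.7288%

50.7288%


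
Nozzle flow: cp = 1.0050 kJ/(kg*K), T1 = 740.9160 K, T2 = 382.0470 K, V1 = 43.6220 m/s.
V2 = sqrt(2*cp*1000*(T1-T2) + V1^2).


dT = 358.8690 K
2*cp*1000*dT = 721326.6900
V1^2 = 1902.8789
V2 = sqrt(723229.5689) = 850.4290 m/s

850.4290 m/s


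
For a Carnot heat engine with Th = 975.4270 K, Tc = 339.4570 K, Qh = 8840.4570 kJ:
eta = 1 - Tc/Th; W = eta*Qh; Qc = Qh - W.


eta = 1 - 339.4570/975.4270 = 0.6520
W = 0.6520 * 8840.4570 = 5763.9018 kJ
Qc = 8840.4570 - 5763.9018 = 3076.5552 kJ

eta = 65.1991%, W = 5763.9018 kJ, Qc = 3076.5552 kJ


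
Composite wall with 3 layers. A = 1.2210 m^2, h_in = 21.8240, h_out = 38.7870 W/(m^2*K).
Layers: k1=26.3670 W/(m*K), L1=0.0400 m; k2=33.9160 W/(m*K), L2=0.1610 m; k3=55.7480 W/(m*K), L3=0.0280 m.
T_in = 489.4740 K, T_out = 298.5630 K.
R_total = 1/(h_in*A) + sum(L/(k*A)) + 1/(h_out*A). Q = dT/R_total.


R_conv_in = 1/(21.8240*1.2210) = 0.0375
R_1 = 0.0400/(26.3670*1.2210) = 0.0012
R_2 = 0.1610/(33.9160*1.2210) = 0.0039
R_3 = 0.0280/(55.7480*1.2210) = 0.0004
R_conv_out = 1/(38.7870*1.2210) = 0.0211
R_total = 0.0642 K/W
Q = 190.9110 / 0.0642 = 2974.4096 W

R_total = 0.0642 K/W, Q = 2974.4096 W


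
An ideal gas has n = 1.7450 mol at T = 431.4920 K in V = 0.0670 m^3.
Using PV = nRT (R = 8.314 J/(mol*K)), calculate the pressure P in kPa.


P = nRT/V = 1.7450 * 8.314 * 431.4920 / 0.0670
= 6260.0557 / 0.0670 = 93433.6676 Pa = 93.4337 kPa

93.4337 kPa


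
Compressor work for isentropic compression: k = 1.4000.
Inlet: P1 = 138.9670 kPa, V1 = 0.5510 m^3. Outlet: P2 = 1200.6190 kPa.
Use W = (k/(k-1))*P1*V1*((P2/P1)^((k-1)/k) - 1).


(k-1)/k = 0.2857
(P2/P1)^exp = 1.8517
W = 3.5000 * 138.9670 * 0.5510 * (1.8517 - 1) = 228.2526 kJ

228.2526 kJ


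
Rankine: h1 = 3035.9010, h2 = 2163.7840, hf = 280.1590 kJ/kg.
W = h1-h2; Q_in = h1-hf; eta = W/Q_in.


W = 872.1170 kJ/kg
Q_in = 2755.7420 kJ/kg
eta = 0.3165 = 31.6473%

eta = 31.6473%


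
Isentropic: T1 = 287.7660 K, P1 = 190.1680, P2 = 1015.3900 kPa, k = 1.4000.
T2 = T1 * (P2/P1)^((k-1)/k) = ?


(k-1)/k = 0.2857
(P2/P1)^exp = 1.6138
T2 = 287.7660 * 1.6138 = 464.4033 K

464.4033 K


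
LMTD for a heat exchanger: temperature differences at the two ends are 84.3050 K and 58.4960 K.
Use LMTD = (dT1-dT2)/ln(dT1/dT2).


dT1/dT2 = 1.4412
ln(dT1/dT2) = 0.3655
LMTD = 25.8090 / 0.3655 = 70.6162 K

70.6162 K


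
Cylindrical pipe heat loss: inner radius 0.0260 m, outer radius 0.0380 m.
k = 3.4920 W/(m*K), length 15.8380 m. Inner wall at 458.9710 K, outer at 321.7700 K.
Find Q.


dT = 137.2010 K
ln(ro/ri) = 0.3795
Q = 2*pi*3.4920*15.8380*137.2010 / 0.3795 = 125635.3389 W

125635.3389 W


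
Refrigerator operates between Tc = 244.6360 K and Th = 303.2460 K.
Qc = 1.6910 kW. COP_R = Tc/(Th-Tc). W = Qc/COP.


COP = 244.6360 / 58.6100 = 4.1740
W = 1.6910 / 4.1740 = 0.4051 kW

COP = 4.1740, W = 0.4051 kW


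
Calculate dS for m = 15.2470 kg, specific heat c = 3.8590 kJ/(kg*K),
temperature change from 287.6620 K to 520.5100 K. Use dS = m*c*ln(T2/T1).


T2/T1 = 1.8094
ln(T2/T1) = 0.5930
dS = 15.2470 * 3.8590 * 0.5930 = 34.8924 kJ/K

34.8924 kJ/K


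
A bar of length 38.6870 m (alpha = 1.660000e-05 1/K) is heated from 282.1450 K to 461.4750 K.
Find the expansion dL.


dT = 179.3300 K
dL = 1.660000e-05 * 38.6870 * 179.3300 = 0.115166 m
L_final = 38.802166 m

dL = 0.115166 m


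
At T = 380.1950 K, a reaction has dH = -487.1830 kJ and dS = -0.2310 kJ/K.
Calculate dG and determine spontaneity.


T*dS = 380.1950 * -0.2310 = -87.8250 kJ
dG = -487.1830 + 87.8250 = -399.3580 kJ (spontaneous)

dG = -399.3580 kJ, spontaneous


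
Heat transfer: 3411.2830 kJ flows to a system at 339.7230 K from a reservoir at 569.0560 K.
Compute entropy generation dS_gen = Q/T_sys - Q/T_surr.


dS_sys = 3411.2830/339.7230 = 10.0414 kJ/K
dS_surr = -3411.2830/569.0560 = -5.9946 kJ/K
dS_gen = 10.0414 - 5.9946 = 4.0467 kJ/K (irreversible)

dS_gen = 4.0467 kJ/K, irreversible


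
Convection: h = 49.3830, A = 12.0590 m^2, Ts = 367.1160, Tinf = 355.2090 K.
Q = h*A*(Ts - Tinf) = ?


dT = 11.9070 K
Q = 49.3830 * 12.0590 * 11.9070 = 7090.7328 W

7090.7328 W


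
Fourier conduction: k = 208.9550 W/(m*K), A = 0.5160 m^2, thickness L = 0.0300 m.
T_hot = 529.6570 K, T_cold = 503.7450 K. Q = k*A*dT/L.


dT = 25.9120 K
Q = 208.9550 * 0.5160 * 25.9120 / 0.0300 = 93128.4017 W

93128.4017 W


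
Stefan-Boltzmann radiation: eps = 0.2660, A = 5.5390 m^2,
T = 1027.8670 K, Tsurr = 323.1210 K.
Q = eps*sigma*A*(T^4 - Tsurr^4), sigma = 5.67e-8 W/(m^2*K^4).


T^4 = 1.1162e+12
Tsurr^4 = 1.0901e+10
Q = 0.2660 * 5.67e-8 * 5.5390 * 1.1053e+12 = 92338.2465 W

92338.2465 W


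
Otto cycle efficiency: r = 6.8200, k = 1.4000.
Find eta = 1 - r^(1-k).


r^(k-1) = 2.1553
eta = 1 - 1/2.1553 = 0.5360 = 53.6034%

53.6034%


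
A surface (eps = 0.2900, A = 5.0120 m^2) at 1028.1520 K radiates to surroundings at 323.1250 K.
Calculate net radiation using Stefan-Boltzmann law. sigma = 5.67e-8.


T^4 = 1.1175e+12
Tsurr^4 = 1.0901e+10
Q = 0.2900 * 5.67e-8 * 5.0120 * 1.1066e+12 = 91193.4872 W

91193.4872 W


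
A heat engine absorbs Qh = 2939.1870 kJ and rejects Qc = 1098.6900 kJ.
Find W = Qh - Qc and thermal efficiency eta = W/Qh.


W = 2939.1870 - 1098.6900 = 1840.4970 kJ
eta = 1840.4970 / 2939.1870 = 0.6262 = 62.6193%

W = 1840.4970 kJ, eta = 62.6193%


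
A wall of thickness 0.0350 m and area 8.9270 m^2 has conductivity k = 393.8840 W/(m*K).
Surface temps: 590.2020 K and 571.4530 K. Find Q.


dT = 18.7490 K
Q = 393.8840 * 8.9270 * 18.7490 / 0.0350 = 1883579.4306 W

1883579.4306 W


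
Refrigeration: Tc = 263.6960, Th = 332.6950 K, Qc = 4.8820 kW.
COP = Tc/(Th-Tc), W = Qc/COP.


COP = 263.6960 / 68.9990 = 3.8217
W = 4.8820 / 3.8217 = 1.2774 kW

COP = 3.8217, W = 1.2774 kW


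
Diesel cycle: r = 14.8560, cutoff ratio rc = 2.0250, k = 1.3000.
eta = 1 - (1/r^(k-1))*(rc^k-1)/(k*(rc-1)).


r^(k-1) = 2.2468
rc^k = 2.5024
eta = 0.4982 = 49.8188%

49.8188%


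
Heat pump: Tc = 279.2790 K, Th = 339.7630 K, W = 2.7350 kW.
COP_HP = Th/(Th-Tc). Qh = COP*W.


COP = 339.7630 / 60.4840 = 5.6174
Qh = 5.6174 * 2.7350 = 15.3636 kW

COP = 5.6174, Qh = 15.3636 kW


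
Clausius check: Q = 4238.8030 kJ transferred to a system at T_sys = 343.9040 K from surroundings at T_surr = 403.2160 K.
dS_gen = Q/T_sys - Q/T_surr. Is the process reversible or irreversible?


dS_sys = 4238.8030/343.9040 = 12.3255 kJ/K
dS_surr = -4238.8030/403.2160 = -10.5125 kJ/K
dS_gen = 12.3255 - 10.5125 = 1.8131 kJ/K (irreversible)

dS_gen = 1.8131 kJ/K, irreversible


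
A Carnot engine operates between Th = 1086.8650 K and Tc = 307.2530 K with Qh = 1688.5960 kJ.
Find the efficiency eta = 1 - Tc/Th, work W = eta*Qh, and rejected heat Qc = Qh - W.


eta = 1 - 307.2530/1086.8650 = 0.7173
W = 0.7173 * 1688.5960 = 1211.2357 kJ
Qc = 1688.5960 - 1211.2357 = 477.3603 kJ

eta = 71.7303%, W = 1211.2357 kJ, Qc = 477.3603 kJ


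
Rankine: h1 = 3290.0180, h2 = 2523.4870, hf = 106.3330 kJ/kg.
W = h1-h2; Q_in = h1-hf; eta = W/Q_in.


W = 766.5310 kJ/kg
Q_in = 3183.6850 kJ/kg
eta = 0.2408 = 24.0768%

eta = 24.0768%


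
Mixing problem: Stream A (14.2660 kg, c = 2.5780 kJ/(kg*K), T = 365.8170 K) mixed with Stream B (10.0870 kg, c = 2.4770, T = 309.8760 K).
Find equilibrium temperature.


num = 21196.3319
den = 61.7632
Tf = 343.1868 K

343.1868 K


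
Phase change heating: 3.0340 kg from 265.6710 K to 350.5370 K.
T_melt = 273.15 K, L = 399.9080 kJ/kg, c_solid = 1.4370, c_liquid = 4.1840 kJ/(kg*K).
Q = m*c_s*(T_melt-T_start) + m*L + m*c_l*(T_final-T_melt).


Q1 (sensible, solid) = 3.0340 * 1.4370 * 7.4790 = 32.6074 kJ
Q2 (latent) = 3.0340 * 399.9080 = 1213.3209 kJ
Q3 (sensible, liquid) = 3.0340 * 4.1840 * 77.3870 = 982.3704 kJ
Q_total = 2228.2986 kJ

2228.2986 kJ


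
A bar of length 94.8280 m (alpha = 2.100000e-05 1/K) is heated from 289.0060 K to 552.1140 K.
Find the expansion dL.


dT = 263.1080 K
dL = 2.100000e-05 * 94.8280 * 263.1080 = 0.523950 m
L_final = 95.351950 m

dL = 0.523950 m


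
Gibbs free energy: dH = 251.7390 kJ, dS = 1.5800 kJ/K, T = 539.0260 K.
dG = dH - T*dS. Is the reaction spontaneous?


T*dS = 539.0260 * 1.5800 = 851.6611 kJ
dG = 251.7390 - 851.6611 = -599.9221 kJ (spontaneous)

dG = -599.9221 kJ, spontaneous


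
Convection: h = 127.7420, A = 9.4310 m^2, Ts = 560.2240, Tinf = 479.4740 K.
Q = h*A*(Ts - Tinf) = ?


dT = 80.7500 K
Q = 127.7420 * 9.4310 * 80.7500 = 97282.3353 W

97282.3353 W


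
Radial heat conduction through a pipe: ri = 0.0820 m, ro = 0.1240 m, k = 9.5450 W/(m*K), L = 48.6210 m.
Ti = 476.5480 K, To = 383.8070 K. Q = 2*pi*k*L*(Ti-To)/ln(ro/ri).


dT = 92.7410 K
ln(ro/ri) = 0.4136
Q = 2*pi*9.5450*48.6210*92.7410 / 0.4136 = 653898.7410 W

653898.7410 W


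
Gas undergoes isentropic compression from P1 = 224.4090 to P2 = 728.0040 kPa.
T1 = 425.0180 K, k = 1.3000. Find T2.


(k-1)/k = 0.2308
(P2/P1)^exp = 1.3120
T2 = 425.0180 * 1.3120 = 557.6375 K

557.6375 K


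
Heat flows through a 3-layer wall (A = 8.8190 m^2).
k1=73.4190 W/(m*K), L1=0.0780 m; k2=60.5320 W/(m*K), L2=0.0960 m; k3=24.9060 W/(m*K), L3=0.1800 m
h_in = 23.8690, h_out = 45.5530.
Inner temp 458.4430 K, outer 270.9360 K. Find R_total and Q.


R_conv_in = 1/(23.8690*8.8190) = 0.0048
R_1 = 0.0780/(73.4190*8.8190) = 0.0001
R_2 = 0.0960/(60.5320*8.8190) = 0.0002
R_3 = 0.1800/(24.9060*8.8190) = 0.0008
R_conv_out = 1/(45.5530*8.8190) = 0.0025
R_total = 0.0084 K/W
Q = 187.5070 / 0.0084 = 22430.1428 W

R_total = 0.0084 K/W, Q = 22430.1428 W


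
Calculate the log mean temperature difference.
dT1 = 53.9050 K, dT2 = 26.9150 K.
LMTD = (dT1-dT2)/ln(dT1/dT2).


dT1/dT2 = 2.0028
ln(dT1/dT2) = 0.6945
LMTD = 26.9900 / 0.6945 = 38.8603 K

38.8603 K


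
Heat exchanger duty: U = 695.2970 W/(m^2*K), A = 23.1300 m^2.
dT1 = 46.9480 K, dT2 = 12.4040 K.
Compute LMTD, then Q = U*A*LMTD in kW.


LMTD = 25.9530 K
Q = 695.2970 * 23.1300 * 25.9530 = 417381.8007 W = 417.3818 kW

417.3818 kW


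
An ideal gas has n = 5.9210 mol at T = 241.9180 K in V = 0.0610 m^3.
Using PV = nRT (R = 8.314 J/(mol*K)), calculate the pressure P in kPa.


P = nRT/V = 5.9210 * 8.314 * 241.9180 / 0.0610
= 11908.9443 / 0.0610 = 195228.5954 Pa = 195.2286 kPa

195.2286 kPa


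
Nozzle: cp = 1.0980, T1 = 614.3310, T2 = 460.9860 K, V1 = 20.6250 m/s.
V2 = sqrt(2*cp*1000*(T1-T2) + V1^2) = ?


dT = 153.3450 K
2*cp*1000*dT = 336745.6200
V1^2 = 425.3906
V2 = sqrt(337171.0106) = 580.6643 m/s

580.6643 m/s


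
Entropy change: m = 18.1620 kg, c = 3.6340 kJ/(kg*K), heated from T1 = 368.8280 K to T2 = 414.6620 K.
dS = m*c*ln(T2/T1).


T2/T1 = 1.1243
ln(T2/T1) = 0.1171
dS = 18.1620 * 3.6340 * 0.1171 = 7.7309 kJ/K

7.7309 kJ/K


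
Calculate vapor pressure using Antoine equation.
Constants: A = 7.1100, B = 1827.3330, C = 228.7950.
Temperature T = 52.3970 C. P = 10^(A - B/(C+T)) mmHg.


C+T = 281.1920
B/(C+T) = 6.4985
log10(P) = 7.1100 - 6.4985 = 0.6115
P = 10^0.6115 = 4.0877 mmHg

4.0877 mmHg


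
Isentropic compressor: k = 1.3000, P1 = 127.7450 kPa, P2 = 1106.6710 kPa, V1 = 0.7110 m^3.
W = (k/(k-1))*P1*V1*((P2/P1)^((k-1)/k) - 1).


(k-1)/k = 0.2308
(P2/P1)^exp = 1.6458
W = 4.3333 * 127.7450 * 0.7110 * (1.6458 - 1) = 254.1895 kJ

254.1895 kJ


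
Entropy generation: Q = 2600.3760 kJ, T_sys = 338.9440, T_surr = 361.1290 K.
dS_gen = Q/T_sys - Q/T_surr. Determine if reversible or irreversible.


dS_sys = 2600.3760/338.9440 = 7.6720 kJ/K
dS_surr = -2600.3760/361.1290 = -7.2007 kJ/K
dS_gen = 7.6720 - 7.2007 = 0.4713 kJ/K (irreversible)

dS_gen = 0.4713 kJ/K, irreversible


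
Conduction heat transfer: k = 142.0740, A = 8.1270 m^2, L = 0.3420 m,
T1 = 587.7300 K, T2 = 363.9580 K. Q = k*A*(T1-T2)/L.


dT = 223.7720 K
Q = 142.0740 * 8.1270 * 223.7720 / 0.3420 = 755482.6675 W

755482.6675 W


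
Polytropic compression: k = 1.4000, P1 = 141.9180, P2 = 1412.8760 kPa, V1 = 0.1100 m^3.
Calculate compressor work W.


(k-1)/k = 0.2857
(P2/P1)^exp = 1.9282
W = 3.5000 * 141.9180 * 0.1100 * (1.9282 - 1) = 50.7178 kJ

50.7178 kJ


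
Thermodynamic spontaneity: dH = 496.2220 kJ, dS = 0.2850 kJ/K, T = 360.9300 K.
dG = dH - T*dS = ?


T*dS = 360.9300 * 0.2850 = 102.8650 kJ
dG = 496.2220 - 102.8650 = 393.3569 kJ (non-spontaneous)

dG = 393.3569 kJ, non-spontaneous


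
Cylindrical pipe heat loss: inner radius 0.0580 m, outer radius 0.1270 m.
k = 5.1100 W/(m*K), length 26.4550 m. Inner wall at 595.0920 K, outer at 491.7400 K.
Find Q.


dT = 103.3520 K
ln(ro/ri) = 0.7837
Q = 2*pi*5.1100*26.4550*103.3520 / 0.7837 = 112009.0589 W

112009.0589 W


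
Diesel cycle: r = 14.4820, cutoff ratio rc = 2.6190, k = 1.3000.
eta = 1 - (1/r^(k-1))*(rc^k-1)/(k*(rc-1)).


r^(k-1) = 2.2297
rc^k = 3.4960
eta = 0.4681 = 46.8122%

46.8122%


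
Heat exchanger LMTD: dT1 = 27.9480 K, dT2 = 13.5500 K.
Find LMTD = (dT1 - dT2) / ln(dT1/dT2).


dT1/dT2 = 2.0626
ln(dT1/dT2) = 0.7240
LMTD = 14.3980 / 0.7240 = 19.8879 K

19.8879 K


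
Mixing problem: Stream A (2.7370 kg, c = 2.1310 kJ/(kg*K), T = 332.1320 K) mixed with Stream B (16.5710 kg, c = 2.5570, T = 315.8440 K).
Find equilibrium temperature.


num = 15320.1323
den = 48.2046
Tf = 317.8148 K

317.8148 K


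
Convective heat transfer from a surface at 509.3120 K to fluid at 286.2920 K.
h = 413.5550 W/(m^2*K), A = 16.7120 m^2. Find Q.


dT = 223.0200 K
Q = 413.5550 * 16.7120 * 223.0200 = 1541365.0753 W

1541365.0753 W


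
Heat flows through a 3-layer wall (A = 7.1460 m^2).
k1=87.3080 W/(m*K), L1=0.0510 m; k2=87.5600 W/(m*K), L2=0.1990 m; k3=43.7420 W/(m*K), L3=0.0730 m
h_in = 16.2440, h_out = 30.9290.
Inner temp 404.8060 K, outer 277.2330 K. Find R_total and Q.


R_conv_in = 1/(16.2440*7.1460) = 0.0086
R_1 = 0.0510/(87.3080*7.1460) = 8.1743e-05
R_2 = 0.1990/(87.5600*7.1460) = 0.0003
R_3 = 0.0730/(43.7420*7.1460) = 0.0002
R_conv_out = 1/(30.9290*7.1460) = 0.0045
R_total = 0.0138 K/W
Q = 127.5730 / 0.0138 = 9262.8069 W

R_total = 0.0138 K/W, Q = 9262.8069 W


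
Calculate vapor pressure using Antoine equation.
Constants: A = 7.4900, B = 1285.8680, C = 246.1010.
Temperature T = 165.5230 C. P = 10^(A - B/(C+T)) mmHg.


C+T = 411.6240
B/(C+T) = 3.1239
log10(P) = 7.4900 - 3.1239 = 4.3661
P = 10^4.3661 = 23233.2645 mmHg

23233.2645 mmHg


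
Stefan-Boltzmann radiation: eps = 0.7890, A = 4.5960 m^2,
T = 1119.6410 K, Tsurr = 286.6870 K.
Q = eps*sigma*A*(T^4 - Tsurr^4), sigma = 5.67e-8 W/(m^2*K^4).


T^4 = 1.5715e+12
Tsurr^4 = 6.7551e+09
Q = 0.7890 * 5.67e-8 * 4.5960 * 1.5647e+12 = 321724.7098 W

321724.7098 W


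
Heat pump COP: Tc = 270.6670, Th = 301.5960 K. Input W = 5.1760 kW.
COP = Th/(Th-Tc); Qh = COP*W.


COP = 301.5960 / 30.9290 = 9.7512
Qh = 9.7512 * 5.1760 = 50.4724 kW

COP = 9.7512, Qh = 50.4724 kW


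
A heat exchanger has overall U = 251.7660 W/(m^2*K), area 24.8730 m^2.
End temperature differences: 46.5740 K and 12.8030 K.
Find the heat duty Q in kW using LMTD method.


LMTD = 26.1514 K
Q = 251.7660 * 24.8730 * 26.1514 = 163764.9121 W = 163.7649 kW

163.7649 kW


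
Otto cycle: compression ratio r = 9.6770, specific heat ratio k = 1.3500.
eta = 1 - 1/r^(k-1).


r^(k-1) = 2.2131
eta = 1 - 1/2.2131 = 0.5482 = 54.8154%

54.8154%


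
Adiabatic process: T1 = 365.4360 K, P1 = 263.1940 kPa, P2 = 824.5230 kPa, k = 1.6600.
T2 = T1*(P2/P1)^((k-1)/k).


(k-1)/k = 0.3976
(P2/P1)^exp = 1.5746
T2 = 365.4360 * 1.5746 = 575.4228 K

575.4228 K


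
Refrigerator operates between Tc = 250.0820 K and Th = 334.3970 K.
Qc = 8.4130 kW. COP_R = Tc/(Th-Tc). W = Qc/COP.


COP = 250.0820 / 84.3150 = 2.9660
W = 8.4130 / 2.9660 = 2.8364 kW

COP = 2.9660, W = 2.8364 kW


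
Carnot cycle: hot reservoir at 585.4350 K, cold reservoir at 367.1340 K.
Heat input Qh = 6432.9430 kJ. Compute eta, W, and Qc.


eta = 1 - 367.1340/585.4350 = 0.3729
W = 0.3729 * 6432.9430 = 2398.7597 kJ
Qc = 6432.9430 - 2398.7597 = 4034.1833 kJ

eta = 37.2887%, W = 2398.7597 kJ, Qc = 4034.1833 kJ


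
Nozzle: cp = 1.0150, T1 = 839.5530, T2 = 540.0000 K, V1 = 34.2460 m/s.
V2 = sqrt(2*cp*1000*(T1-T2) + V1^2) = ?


dT = 299.5530 K
2*cp*1000*dT = 608092.5900
V1^2 = 1172.7885
V2 = sqrt(609265.3785) = 780.5545 m/s

780.5545 m/s


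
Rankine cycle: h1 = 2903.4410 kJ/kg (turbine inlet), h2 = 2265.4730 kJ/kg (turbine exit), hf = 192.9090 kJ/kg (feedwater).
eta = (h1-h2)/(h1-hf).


W = 637.9680 kJ/kg
Q_in = 2710.5320 kJ/kg
eta = 0.2354 = 23.5366%

eta = 23.5366%


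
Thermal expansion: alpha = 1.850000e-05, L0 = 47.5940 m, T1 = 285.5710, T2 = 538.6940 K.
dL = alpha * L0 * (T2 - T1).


dT = 253.1230 K
dL = 1.850000e-05 * 47.5940 * 253.1230 = 0.222872 m
L_final = 47.816872 m

dL = 0.222872 m


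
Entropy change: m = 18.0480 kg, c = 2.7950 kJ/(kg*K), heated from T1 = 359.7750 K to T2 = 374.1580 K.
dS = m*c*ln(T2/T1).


T2/T1 = 1.0400
ln(T2/T1) = 0.0392
dS = 18.0480 * 2.7950 * 0.0392 = 1.9774 kJ/K

1.9774 kJ/K


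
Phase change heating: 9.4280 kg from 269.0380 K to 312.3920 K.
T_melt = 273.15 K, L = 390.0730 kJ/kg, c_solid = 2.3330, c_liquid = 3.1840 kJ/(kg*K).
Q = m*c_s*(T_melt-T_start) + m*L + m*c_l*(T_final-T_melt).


Q1 (sensible, solid) = 9.4280 * 2.3330 * 4.1120 = 90.4456 kJ
Q2 (latent) = 9.4280 * 390.0730 = 3677.6082 kJ
Q3 (sensible, liquid) = 9.4280 * 3.1840 * 39.2420 = 1177.9959 kJ
Q_total = 4946.0497 kJ

4946.0497 kJ


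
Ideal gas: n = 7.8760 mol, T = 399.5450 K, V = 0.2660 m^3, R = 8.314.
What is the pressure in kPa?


P = nRT/V = 7.8760 * 8.314 * 399.5450 / 0.2660
= 26162.6317 / 0.2660 = 98355.7583 Pa = 98.3558 kPa

98.3558 kPa


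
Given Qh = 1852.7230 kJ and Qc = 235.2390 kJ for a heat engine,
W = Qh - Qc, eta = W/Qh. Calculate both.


W = 1852.7230 - 235.2390 = 1617.4840 kJ
eta = 1617.4840 / 1852.7230 = 0.8730 = 87.3031%

W = 1617.4840 kJ, eta = 87.3031%


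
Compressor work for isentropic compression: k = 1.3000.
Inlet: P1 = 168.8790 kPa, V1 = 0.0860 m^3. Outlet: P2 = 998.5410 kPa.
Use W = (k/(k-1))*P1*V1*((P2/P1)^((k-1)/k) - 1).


(k-1)/k = 0.2308
(P2/P1)^exp = 1.5070
W = 4.3333 * 168.8790 * 0.0860 * (1.5070 - 1) = 31.9066 kJ

31.9066 kJ


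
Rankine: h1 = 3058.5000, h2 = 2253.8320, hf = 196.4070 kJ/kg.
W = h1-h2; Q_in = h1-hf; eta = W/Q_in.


W = 804.6680 kJ/kg
Q_in = 2862.0930 kJ/kg
eta = 0.2811 = 28.1147%

eta = 28.1147%


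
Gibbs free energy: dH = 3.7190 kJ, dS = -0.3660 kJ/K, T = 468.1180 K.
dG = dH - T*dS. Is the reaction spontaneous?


T*dS = 468.1180 * -0.3660 = -171.3312 kJ
dG = 3.7190 + 171.3312 = 175.0502 kJ (non-spontaneous)

dG = 175.0502 kJ, non-spontaneous
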